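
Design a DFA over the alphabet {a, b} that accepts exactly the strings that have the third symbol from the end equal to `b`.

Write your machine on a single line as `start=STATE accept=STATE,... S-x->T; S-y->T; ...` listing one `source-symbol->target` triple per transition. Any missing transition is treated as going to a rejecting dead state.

Because acceptance depends on a position counted from the end, the machine has to buffer the most recent 3 symbols. Make each state the string of the last up-to-3 symbols read; on input `x` shift the window left and append `x`. Accept when the buffered window has length 3 and begins with `b`.
With 15 states:
          a    b  
>  S0     S1   S2 
   S1     S3   S4 
   S2     S5   S6 
   S3     S7   S8 
   S4     S9  S10 
   S5    S11  S12 
   S6    S13  S14 
   S7     S7   S8 
   S8     S9  S10 
   S9    S11  S12 
   S10   S13  S14 
 * S11    S7   S8 
 * S12    S9  S10 
 * S13   S11  S12 
 * S14   S13  S14 
(> = start, * = accepting)

start=S0; accept=S11,S12,S13,S14; S0-a->S1; S0-b->S2; S1-a->S3; S1-b->S4; S2-a->S5; S2-b->S6; S3-a->S7; S3-b->S8; S4-a->S9; S4-b->S10; S5-a->S11; S5-b->S12; S6-a->S13; S6-b->S14; S7-a->S7; S7-b->S8; S8-a->S9; S8-b->S10; S9-a->S11; S9-b->S12; S10-a->S13; S10-b->S14; S11-a->S7; S11-b->S8; S12-a->S9; S12-b->S10; S13-a->S11; S13-b->S12; S14-a->S13; S14-b->S14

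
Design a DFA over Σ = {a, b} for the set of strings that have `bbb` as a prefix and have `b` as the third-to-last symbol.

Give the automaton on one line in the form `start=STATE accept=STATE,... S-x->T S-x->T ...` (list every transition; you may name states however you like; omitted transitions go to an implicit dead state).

Run two small machines in parallel and take their product. One (5 states) tracks whether the input so far still matches the prefix `bbb`; the other (15 states) tracks the last 3 symbols read. Each combined state is a pair, one component from each; accept when both components accept.
A 23-state machine:
          a    b  
>  s0     s1   s2 
   s1     s3   s4 
   s2     s5   s6 
   s3     s7   s8 
   s4     s9  s10 
   s5    s11  s12 
   s6    s13  s14 
   s7     s7   s8 
   s8     s9  s10 
   s9    s11  s12 
   s10   s13  s15 
   s11    s7   s8 
   s12    s9  s10 
   s13   s11  s12 
 * s14   s16  s14 
   s15   s13  s15 
 * s16   s17  s18 
 * s17   s19  s20 
 * s18   s21  s22 
   s19   s19  s20 
   s20   s21  s22 
   s21   s17  s18 
   s22   s16  s14 
(> = start, * = accepting)

start=s0 accept=s14,s16,s17,s18 s0-a->s1 s0-b->s2 s1-a->s3 s1-b->s4 s2-a->s5 s2-b->s6 s3-a->s7 s3-b->s8 s4-a->s9 s4-b->s10 s5-a->s11 s5-b->s12 s6-a->s13 s6-b->s14 s7-a->s7 s7-b->s8 s8-a->s9 s8-b->s10 s9-a->s11 s9-b->s12 s10-a->s13 s10-b->s15 s11-a->s7 s11-b->s8 s12-a->s9 s12-b->s10 s13-a->s11 s13-b->s12 s14-a->s16 s14-b->s14 s15-a->s13 s15-b->s15 s16-a->s17 s16-b->s18 s17-a->s19 s17-b->s20 s18-a->s21 s18-b->s22 s19-a->s19 s19-b->s20 s20-a->s21 s20-b->s22 s21-a->s17 s21-b->s18 s22-a->s16 s22-b->s14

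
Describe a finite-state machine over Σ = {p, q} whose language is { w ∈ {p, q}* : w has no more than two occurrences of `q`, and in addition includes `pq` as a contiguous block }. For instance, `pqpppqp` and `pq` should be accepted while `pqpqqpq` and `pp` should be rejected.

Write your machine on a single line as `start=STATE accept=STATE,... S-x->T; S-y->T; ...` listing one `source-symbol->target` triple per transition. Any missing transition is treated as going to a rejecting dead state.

Handle the two conditions separately and then intersect. The first has 4 states tracking the count of `q`s, saturating at 3; the second has 3 states tracking whether and how much of `pq` has been seen. A product state is a pair (one from each), accepting exactly when both do.
With 11 states:
          p    q  
>  s0     s1   s2 
   s1     s1   s3 
   s2     s4   s5 
 * s3     s3   s6 
   s4     s4   s6 
   s5     s7   s8 
 * s6     s6   s9 
   s7     s7   s9 
   s8    s10   s8 
   s9     s9   s9 
   s10   s10   s9 
(> = start, * = accepting)

start=s0; accept=s3,s6; s0-p->s1; s0-q->s2; s1-p->s1; s1-q->s3; s2-p->s4; s2-q->s5; s3-p->s3; s3-q->s6; s4-p->s4; s4-q->s6; s5-p->s7; s5-q->s8; s6-p->s6; s6-q->s9; s7-p->s7; s7-q->s9; s8-p->s10; s8-q->s8; s9-p->s9; s9-q->s9; s10-p->s10; s10-q->s9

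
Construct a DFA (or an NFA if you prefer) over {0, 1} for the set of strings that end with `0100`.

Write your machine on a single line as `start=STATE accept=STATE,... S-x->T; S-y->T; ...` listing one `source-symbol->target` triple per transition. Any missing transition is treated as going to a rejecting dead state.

Let each state record the length of the longest suffix of the input read so far that is also a prefix of `0100`. S1 means the last symbol is `0`; S2 means the last 2 symbols are `01`; S3 means the last 3 symbols are `010`; S4 means the last 4 symbols are `0100`. Accept only at S4, where the string currently ends in `0100`.
        0   1  
>  S0   S1  S0 
   S1   S1  S2 
   S2   S3  S0 
   S3   S4  S2 
 * S4   S1  S2 
(> = start, * = accepting)

start=S0; accept=S4; S0-0->S1; S0-1->S0; S1-0->S1; S1-1->S2; S2-0->S3; S2-1->S0; S3-0->S4; S3-1->S2; S4-0->S1; S4-1->S2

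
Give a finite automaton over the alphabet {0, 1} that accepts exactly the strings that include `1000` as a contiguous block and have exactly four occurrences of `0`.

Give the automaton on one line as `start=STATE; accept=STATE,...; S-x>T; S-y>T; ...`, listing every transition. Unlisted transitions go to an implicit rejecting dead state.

start=A; accept=K; A-0>B; A-1>C; B-0>D; B-1>E; C-0>F; C-1>C; D-0>D; D-1>D; E-0>G; E-1>E; F-0>H; F-1>E; G-0>I; G-1>D; H-0>J; H-1>D; I-0>K; I-1>D; J-0>K; J-1>J; K-0>D; K-1>K

Run two small machines in parallel and take their product. One (5 states) tracks whether and how much of `1000` has been seen; the other (6 states) tracks the count of `0`s, saturating at 5. Each combined state is a pair, one component from each; accept when both components accept. Minimizing collapses redundant product states.
       0  1 
>  A   B  C 
   B   D  E 
   C   F  C 
   D   D  D 
   E   G  E 
   F   H  E 
   G   I  D 
   H   J  D 
   I   K  D 
   J   K  J 
 * K   D  K 
(> = start, * = accepting)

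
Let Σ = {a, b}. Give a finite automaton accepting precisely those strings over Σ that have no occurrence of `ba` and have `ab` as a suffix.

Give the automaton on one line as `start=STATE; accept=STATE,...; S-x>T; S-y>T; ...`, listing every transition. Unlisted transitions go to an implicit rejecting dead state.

start=q0; accept=q3; q0-a>q1; q0-b>q2; q1-a>q1; q1-b>q3; q2-a>q2; q2-b>q2; q3-a>q2; q3-b>q2

Handle the two conditions separately and then intersect. The first has 3 states tracking partial matches of the forbidden pattern `ba`; the second has 3 states tracking how much of the suffix `ab` has currently been matched. A product state is a pair (one from each), accepting exactly when both do. Minimizing collapses redundant product states.
A 4-state machine:
        a   b  
>  q0   q1  q2 
   q1   q1  q3 
   q2   q2  q2 
 * q3   q2  q2 
(> = start, * = accepting)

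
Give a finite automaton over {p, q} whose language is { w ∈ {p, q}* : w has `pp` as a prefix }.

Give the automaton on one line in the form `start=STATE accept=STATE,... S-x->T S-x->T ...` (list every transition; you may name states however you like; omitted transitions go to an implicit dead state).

Walk along `pp` while the input agrees: from A take `p` to B, and so on. Any deviation drops to the rejecting sink D. Once C is reached the prefix is confirmed and every continuation is accepted.
A 4-state machine:
       p  q 
>  A   B  D 
   B   C  D 
 * C   C  C 
   D   D  D 
(> = start, * = accepting)

start=A accept=C A-p->B A-q->D B-p->C B-q->D C-p->C C-q->C D-p->D D-q->D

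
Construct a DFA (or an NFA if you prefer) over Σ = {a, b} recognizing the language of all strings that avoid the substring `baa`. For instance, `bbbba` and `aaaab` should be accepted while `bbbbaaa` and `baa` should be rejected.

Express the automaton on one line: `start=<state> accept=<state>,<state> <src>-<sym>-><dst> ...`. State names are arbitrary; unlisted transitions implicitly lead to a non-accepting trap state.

Track partial matches of the forbidden pattern `baa`. State s3 is a dead state reached once `baa` has occurred; every other state accepts. s0 means no part of `baa` is currently matched.
A 4-state machine:
        a   b  
>* s0   s0  s1 
 * s1   s2  s1 
 * s2   s3  s1 
   s3   s3  s3 
(> = start, * = accepting)

start=s0 accept=s0,s1,s2 s0-a->s0 s0-b->s1 s1-a->s2 s1-b->s1 s2-a->s3 s2-b->s1 s3-a->s3 s3-b->s3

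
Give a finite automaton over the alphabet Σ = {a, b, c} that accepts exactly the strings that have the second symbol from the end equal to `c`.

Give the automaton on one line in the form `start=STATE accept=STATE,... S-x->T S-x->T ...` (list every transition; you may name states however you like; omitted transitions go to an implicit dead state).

A DFA must remember the last 2 symbols (since which symbol is second-to-last isn't known until the input ends). Use one state per possible window of the last ≤2 symbols; accept from those whose window starts with `c`.
          a    b    c  
>  q0     q1   q2   q3 
   q1     q4   q5   q6 
   q2     q7   q8   q9 
   q3    q10  q11  q12 
   q4     q4   q5   q6 
   q5     q7   q8   q9 
   q6    q10  q11  q12 
   q7     q4   q5   q6 
   q8     q7   q8   q9 
   q9    q10  q11  q12 
 * q10    q4   q5   q6 
 * q11    q7   q8   q9 
 * q12   q10  q11  q12 
(> = start, * = accepting)

start=q0 accept=q10,q11,q12 q0-a->q1 q0-b->q2 q0-c->q3 q1-a->q4 q1-b->q5 q1-c->q6 q2-a->q7 q2-b->q8 q2-c->q9 q3-a->q10 q3-b->q11 q3-c->q12 q4-a->q4 q4-b->q5 q4-c->q6 q5-a->q7 q5-b->q8 q5-c->q9 q6-a->q10 q6-b->q11 q6-c->q12 q7-a->q4 q7-b->q5 q7-c->q6 q8-a->q7 q8-b->q8 q8-c->q9 q9-a->q10 q9-b->q11 q9-c->q12 q10-a->q4 q10-b->q5 q10-c->q6 q11-a->q7 q11-b->q8 q11-c->q9 q12-a->q10 q12-b->q11 q12-c->q12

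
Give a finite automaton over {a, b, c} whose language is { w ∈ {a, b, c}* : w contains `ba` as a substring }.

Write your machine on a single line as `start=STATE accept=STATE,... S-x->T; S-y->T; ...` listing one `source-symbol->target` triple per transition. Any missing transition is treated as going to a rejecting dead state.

start=S0; accept=S2; S0-a->S0; S0-b->S1; S0-c->S0; S1-a->S2; S1-b->S1; S1-c->S0; S2-a->S2; S2-b->S2; S2-c->S2

States S0..S1 record the length of the longest prefix of `ba` that matches the current input suffix. Reaching S2 means `ba` has been seen, and we stay there forever. Accept from S2.
        a   b   c  
>  S0   S0  S1  S0 
   S1   S2  S1  S0 
 * S2   S2  S2  S2 
(> = start, * = accepting)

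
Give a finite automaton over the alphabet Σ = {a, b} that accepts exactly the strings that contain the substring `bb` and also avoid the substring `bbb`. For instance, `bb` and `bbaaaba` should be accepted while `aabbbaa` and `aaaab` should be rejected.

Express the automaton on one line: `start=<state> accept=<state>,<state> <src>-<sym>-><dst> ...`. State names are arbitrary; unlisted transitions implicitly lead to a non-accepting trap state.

Build one automaton per condition and run them in lockstep. One (3 states) tracks whether and how much of `bb` has been seen; the other (4 states) tracks partial matches of the forbidden pattern `bbb`. Each combined state is a pair, one component from each; accept when both components accept.
A 6-state machine:
        a   b  
>  q0   q0  q1 
   q1   q0  q2 
 * q2   q3  q4 
 * q3   q3  q5 
   q4   q4  q4 
 * q5   q3  q2 
(> = start, * = accepting)

start=q0 accept=q2,q3,q5 q0-a->q0 q0-b->q1 q1-a->q0 q1-b->q2 q2-a->q3 q2-b->q4 q3-a->q3 q3-b->q5 q4-a->q4 q4-b->q4 q5-a->q3 q5-b->q2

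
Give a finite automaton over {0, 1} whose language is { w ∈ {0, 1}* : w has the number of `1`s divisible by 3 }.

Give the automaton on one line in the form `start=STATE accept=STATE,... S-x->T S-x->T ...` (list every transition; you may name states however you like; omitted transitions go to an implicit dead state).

start=q0 accept=q0 q0-0->q0 q0-1->q1 q1-0->q1 q1-1->q2 q2-0->q2 q2-1->q0

The only thing that matters is how many `1`s have appeared, reduced mod 3. Use one state per residue: q0 for 0, …, q2 for 2. Reading `1` moves to the next residue; anything else stays put. q0 is accepting.
        0   1  
>* q0   q0  q1 
   q1   q1  q2 
   q2   q2  q0 
(> = start, * = accepting)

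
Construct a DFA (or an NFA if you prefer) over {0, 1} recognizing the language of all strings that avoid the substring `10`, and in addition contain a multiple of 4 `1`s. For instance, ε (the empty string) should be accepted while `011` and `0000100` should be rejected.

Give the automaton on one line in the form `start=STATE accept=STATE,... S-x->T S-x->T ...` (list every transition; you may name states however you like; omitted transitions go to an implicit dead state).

Build one automaton per condition and run them in lockstep. The first has 3 states tracking partial matches of the forbidden pattern `10`; the second has 4 states tracking the count of `1`s modulo 4. A product state is a pair (one from each), accepting exactly when both do. Minimizing collapses redundant product states.
With 6 states:
        0   1  
>* S0   S0  S1 
   S1   S2  S3 
   S2   S2  S2 
   S3   S2  S4 
   S4   S2  S5 
 * S5   S2  S1 
(> = start, * = accepting)

start=S0 accept=S0,S5 S0-0->S0 S0-1->S1 S1-0->S2 S1-1->S3 S2-0->S2 S2-1->S2 S3-0->S2 S3-1->S4 S4-0->S2 S4-1->S5 S5-0->S2 S5-1->S1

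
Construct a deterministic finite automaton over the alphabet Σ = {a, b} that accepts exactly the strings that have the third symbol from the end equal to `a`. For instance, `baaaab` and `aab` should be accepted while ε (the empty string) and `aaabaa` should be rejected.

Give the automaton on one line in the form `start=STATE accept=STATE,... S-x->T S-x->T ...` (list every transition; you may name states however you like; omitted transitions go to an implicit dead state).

A DFA must remember the last 3 symbols (since which symbol is third-to-last isn't known until the input ends). Use one state per possible window of the last ≤3 symbols; accept from those whose window starts with `a`.
A 15-state machine:
          a    b  
>  q0     q1   q2 
   q1     q3   q4 
   q2     q5   q6 
   q3     q7   q8 
   q4     q9  q10 
   q5    q11  q12 
   q6    q13  q14 
 * q7     q7   q8 
 * q8     q9  q10 
 * q9    q11  q12 
 * q10   q13  q14 
   q11    q7   q8 
   q12    q9  q10 
   q13   q11  q12 
   q14   q13  q14 
(> = start, * = accepting)

start=q0 accept=q7,q8,q9,q10 q0-a->q1 q0-b->q2 q1-a->q3 q1-b->q4 q2-a->q5 q2-b->q6 q3-a->q7 q3-b->q8 q4-a->q9 q4-b->q10 q5-a->q11 q5-b->q12 q6-a->q13 q6-b->q14 q7-a->q7 q7-b->q8 q8-a->q9 q8-b->q10 q9-a->q11 q9-b->q12 q10-a->q13 q10-b->q14 q11-a->q7 q11-b->q8 q12-a->q9 q12-b->q10 q13-a->q11 q13-b->q12 q14-a->q13 q14-b->q14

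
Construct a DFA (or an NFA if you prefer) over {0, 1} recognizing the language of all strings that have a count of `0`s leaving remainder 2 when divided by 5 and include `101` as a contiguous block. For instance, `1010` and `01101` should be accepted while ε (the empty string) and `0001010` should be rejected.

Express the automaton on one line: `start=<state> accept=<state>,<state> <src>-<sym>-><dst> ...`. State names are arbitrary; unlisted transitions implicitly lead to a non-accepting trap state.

start=A accept=N A-0->B A-1->C B-0->D B-1->E C-0->F C-1->C D-0->G D-1->H E-0->I E-1->E F-0->D F-1->J G-0->K G-1->L H-0->M H-1->H I-0->G I-1->N J-0->N J-1->J K-0->A K-1->O L-0->P L-1->L M-0->K M-1->Q N-0->Q N-1->N O-0->R O-1->O P-0->A P-1->S Q-0->S Q-1->Q R-0->B R-1->T S-0->T S-1->S T-0->J T-1->T

Handle the two conditions separately and then intersect. One (5 states) tracks the count of `0`s modulo 5; the other (4 states) tracks whether and how much of `101` has been seen. Each combined state is a pair, one component from each; accept when both components accept.
A 20-state machine:
       0  1 
>  A   B  C 
   B   D  E 
   C   F  C 
   D   G  H 
   E   I  E 
   F   D  J 
   G   K  L 
   H   M  H 
   I   G  N 
   J   N  J 
   K   A  O 
   L   P  L 
   M   K  Q 
 * N   Q  N 
   O   R  O 
   P   A  S 
   Q   S  Q 
   R   B  T 
   S   T  S 
   T   J  T 
(> = start, * = accepting)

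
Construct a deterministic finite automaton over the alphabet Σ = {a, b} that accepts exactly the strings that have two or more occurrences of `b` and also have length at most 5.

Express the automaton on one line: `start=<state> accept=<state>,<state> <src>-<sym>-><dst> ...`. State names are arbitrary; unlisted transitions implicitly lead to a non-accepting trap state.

start=q0 accept=q5,q8,q11,q12 q0-a->q1 q0-b->q2 q1-a->q3 q1-b->q4 q2-a->q4 q2-b->q5 q3-a->q6 q3-b->q7 q4-a->q7 q4-b->q8 q5-a->q8 q5-b->q8 q6-a->q9 q6-b->q10 q7-a->q10 q7-b->q11 q8-a->q11 q8-b->q11 q9-a->q9 q9-b->q9 q10-a->q9 q10-b->q12 q11-a->q12 q11-b->q12 q12-a->q9 q12-b->q9

Handle the two conditions separately and then intersect. The first has 4 states tracking the count of `b`s, saturating at 3; the second has 7 states tracking the input length, saturating at 6. A product state is a pair (one from each), accepting exactly when both do. Minimizing collapses redundant product states.
With 13 states:
          a    b  
>  q0     q1   q2 
   q1     q3   q4 
   q2     q4   q5 
   q3     q6   q7 
   q4     q7   q8 
 * q5     q8   q8 
   q6     q9  q10 
   q7    q10  q11 
 * q8    q11  q11 
   q9     q9   q9 
   q10    q9  q12 
 * q11   q12  q12 
 * q12    q9   q9 
(> = start, * = accepting)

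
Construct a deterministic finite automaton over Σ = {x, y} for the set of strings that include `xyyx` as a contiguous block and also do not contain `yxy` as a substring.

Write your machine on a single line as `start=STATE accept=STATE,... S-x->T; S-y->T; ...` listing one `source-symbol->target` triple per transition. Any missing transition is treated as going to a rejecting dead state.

start=s0; accept=s7,s8,s9; s0-x->s1; s0-y->s2; s1-x->s1; s1-y->s3; s2-x->s4; s2-y->s2; s3-x->s4; s3-y->s5; s4-x->s1; s4-y->s6; s5-x->s7; s5-y->s2; s6-x->s6; s6-y->s6; s7-x->s8; s7-y->s6; s8-x->s8; s8-y->s9; s9-x->s7; s9-y->s9

Build one automaton per condition and run them in lockstep. One (5 states) tracks whether and how much of `xyyx` has been seen; the other (4 states) tracks partial matches of the forbidden pattern `yxy`. Each combined state is a pair, one component from each; accept when both components accept. After merging equivalent states the machine shrinks.
A 10-state machine:
        x   y  
>  s0   s1  s2 
   s1   s1  s3 
   s2   s4  s2 
   s3   s4  s5 
   s4   s1  s6 
   s5   s7  s2 
   s6   s6  s6 
 * s7   s8  s6 
 * s8   s8  s9 
 * s9   s7  s9 
(> = start, * = accepting)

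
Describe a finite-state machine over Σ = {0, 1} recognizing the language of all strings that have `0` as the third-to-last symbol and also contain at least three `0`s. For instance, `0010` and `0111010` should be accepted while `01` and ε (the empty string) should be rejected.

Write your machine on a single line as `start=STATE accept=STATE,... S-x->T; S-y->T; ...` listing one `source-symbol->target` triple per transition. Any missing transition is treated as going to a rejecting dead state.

Build one automaton per condition and run them in lockstep. One (15 states) tracks the last 3 symbols read; the other (5 states) tracks the count of `0`s, saturating at 4. Each combined state is a pair, one component from each; accept when both components accept. Minimizing collapses redundant product states.
          0    1  
>  s0     s1   s0 
   s1     s2   s3 
   s2     s4   s5 
   s3     s6   s3 
 * s4     s4   s7 
   s5     s8   s9 
   s6    s10   s5 
 * s7     s8  s11 
 * s8    s10  s12 
   s9    s13   s9 
   s10    s4   s7 
 * s11   s13   s9 
   s12    s8  s11 
   s13   s10  s12 
(> = start, * = accepting)

start=s0; accept=s4,s7,s8,s11; s0-0->s1; s0-1->s0; s1-0->s2; s1-1->s3; s2-0->s4; s2-1->s5; s3-0->s6; s3-1->s3; s4-0->s4; s4-1->s7; s5-0->s8; s5-1->s9; s6-0->s10; s6-1->s5; s7-0->s8; s7-1->s11; s8-0->s10; s8-1->s12; s9-0->s13; s9-1->s9; s10-0->s4; s10-1->s7; s11-0->s13; s11-1->s9; s12-0->s8; s12-1->s11; s13-0->s10; s13-1->s12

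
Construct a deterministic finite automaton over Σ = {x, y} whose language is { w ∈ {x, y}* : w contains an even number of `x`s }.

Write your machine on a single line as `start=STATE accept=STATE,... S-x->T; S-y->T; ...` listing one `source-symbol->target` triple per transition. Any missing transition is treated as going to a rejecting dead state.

start=S0; accept=S0; S0-x->S1; S0-y->S0; S1-x->S0; S1-y->S1

The only thing that matters is how many `x`s have appeared, reduced mod 2. Use one state per residue: S0 for 0, …, S1 for 1. Reading `x` moves to the next residue; anything else stays put. S0 is accepting.
A 2-state machine:
        x   y  
>* S0   S1  S0 
   S1   S0  S1 
(> = start, * = accepting)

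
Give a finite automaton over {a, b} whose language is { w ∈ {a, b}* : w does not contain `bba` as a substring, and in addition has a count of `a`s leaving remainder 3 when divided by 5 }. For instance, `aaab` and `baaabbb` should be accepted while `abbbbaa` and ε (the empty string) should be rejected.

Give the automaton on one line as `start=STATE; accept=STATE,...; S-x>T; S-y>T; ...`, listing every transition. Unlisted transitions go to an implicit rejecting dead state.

start=s0; accept=s6,s9,s11; s0-a>s1; s0-b>s2; s1-a>s3; s1-b>s4; s2-a>s1; s2-b>s5; s3-a>s6; s3-b>s7; s4-a>s3; s4-b>s5; s5-a>s5; s5-b>s5; s6-a>s8; s6-b>s9; s7-a>s6; s7-b>s5; s8-a>s0; s8-b>s10; s9-a>s8; s9-b>s11; s10-a>s0; s10-b>s5; s11-a>s5; s11-b>s11

Run two small machines in parallel and take their product. One (4 states) tracks partial matches of the forbidden pattern `bba`; the other (5 states) tracks the count of `a`s modulo 5. Each combined state is a pair, one component from each; accept when both components accept. Minimizing collapses redundant product states.
12 states suffice.
          a    b  
>  s0     s1   s2 
   s1     s3   s4 
   s2     s1   s5 
   s3     s6   s7 
   s4     s3   s5 
   s5     s5   s5 
 * s6     s8   s9 
   s7     s6   s5 
   s8     s0  s10 
 * s9     s8  s11 
   s10    s0   s5 
 * s11    s5  s11 
(> = start, * = accepting)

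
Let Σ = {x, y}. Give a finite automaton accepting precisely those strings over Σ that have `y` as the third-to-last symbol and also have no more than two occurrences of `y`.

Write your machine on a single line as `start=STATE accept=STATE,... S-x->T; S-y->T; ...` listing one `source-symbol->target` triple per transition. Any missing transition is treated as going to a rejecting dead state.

Run two small machines in parallel and take their product. One (15 states) tracks the last 3 symbols read; the other (4 states) tracks the count of `y`s, saturating at 3. Each combined state is a pair, one component from each; accept when both components accept. Minimizing collapses redundant product states.
          x    y  
>  q0     q0   q1 
   q1     q2   q3 
   q2     q4   q5 
   q3     q6   q7 
 * q4     q8   q9 
 * q5    q10   q7 
 * q6    q11   q7 
   q7     q7   q7 
   q8     q8   q9 
   q9    q10   q7 
   q10   q11   q7 
 * q11    q7   q7 
(> = start, * = accepting)

start=q0; accept=q4,q5,q6,q11; q0-x->q0; q0-y->q1; q1-x->q2; q1-y->q3; q2-x->q4; q2-y->q5; q3-x->q6; q3-y->q7; q4-x->q8; q4-y->q9; q5-x->q10; q5-y->q7; q6-x->q11; q6-y->q7; q7-x->q7; q7-y->q7; q8-x->q8; q8-y->q9; q9-x->q10; q9-y->q7; q10-x->q11; q10-y->q7; q11-x->q7; q11-y->q7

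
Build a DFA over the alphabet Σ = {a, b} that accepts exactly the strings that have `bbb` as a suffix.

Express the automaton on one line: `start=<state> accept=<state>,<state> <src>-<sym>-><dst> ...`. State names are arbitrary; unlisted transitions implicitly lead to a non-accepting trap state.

start=S0 accept=S3 S0-a->S0 S0-b->S1 S1-a->S0 S1-b->S2 S2-a->S0 S2-b->S3 S3-a->S0 S3-b->S3

Remember how much of `bbb` the current input suffix matches. State S0 means no match yet; S1 means the last symbol is `b`; S2 means the last 2 symbols are `bb`; S3 means the last 3 symbols are `bbb`. Only S3 accepts. On a mismatch, fall back to the longest proper suffix that is still a prefix of `bbb`.
A 4-state machine:
        a   b  
>  S0   S0  S1 
   S1   S0  S2 
   S2   S0  S3 
 * S3   S0  S3 
(> = start, * = accepting)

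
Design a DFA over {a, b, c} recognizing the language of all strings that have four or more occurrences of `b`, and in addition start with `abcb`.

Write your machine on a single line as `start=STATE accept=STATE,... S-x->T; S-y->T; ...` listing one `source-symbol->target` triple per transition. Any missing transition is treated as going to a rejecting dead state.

start=s0; accept=s12,s13; s0-a->s1; s0-b->s2; s0-c->s3; s1-a->s3; s1-b->s4; s1-c->s3; s2-a->s2; s2-b->s5; s2-c->s2; s3-a->s3; s3-b->s2; s3-c->s3; s4-a->s2; s4-b->s5; s4-c->s6; s5-a->s5; s5-b->s7; s5-c->s5; s6-a->s2; s6-b->s8; s6-c->s2; s7-a->s7; s7-b->s9; s7-c->s7; s8-a->s8; s8-b->s10; s8-c->s8; s9-a->s9; s9-b->s11; s9-c->s9; s10-a->s10; s10-b->s12; s10-c->s10; s11-a->s11; s11-b->s11; s11-c->s11; s12-a->s12; s12-b->s13; s12-c->s12; s13-a->s13; s13-b->s13; s13-c->s13

Run two small machines in parallel and take their product. One (6 states) tracks the count of `b`s, saturating at 5; the other (6 states) tracks whether the input so far still matches the prefix `abcb`. Each combined state is a pair, one component from each; accept when both components accept.
14 states suffice.
          a    b    c  
>  s0     s1   s2   s3 
   s1     s3   s4   s3 
   s2     s2   s5   s2 
   s3     s3   s2   s3 
   s4     s2   s5   s6 
   s5     s5   s7   s5 
   s6     s2   s8   s2 
   s7     s7   s9   s7 
   s8     s8  s10   s8 
   s9     s9  s11   s9 
   s10   s10  s12  s10 
   s11   s11  s11  s11 
 * s12   s12  s13  s12 
 * s13   s13  s13  s13 
(> = start, * = accepting)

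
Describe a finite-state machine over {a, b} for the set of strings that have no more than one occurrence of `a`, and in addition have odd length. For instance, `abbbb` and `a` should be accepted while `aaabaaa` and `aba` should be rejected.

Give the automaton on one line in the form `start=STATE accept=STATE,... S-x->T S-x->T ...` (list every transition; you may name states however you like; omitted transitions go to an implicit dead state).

Handle the two conditions separately and then intersect. One (3 states) tracks the count of `a`s, saturating at 2; the other (2 states) tracks the input length modulo 2. Each combined state is a pair, one component from each; accept when both components accept.
        a   b  
>  s0   s1  s2 
 * s1   s3  s4 
 * s2   s4  s0 
   s3   s5  s5 
   s4   s5  s1 
   s5   s3  s3 
(> = start, * = accepting)

start=s0 accept=s1,s2 s0-a->s1 s0-b->s2 s1-a->s3 s1-b->s4 s2-a->s4 s2-b->s0 s3-a->s5 s3-b->s5 s4-a->s5 s4-b->s1 s5-a->s3 s5-b->s3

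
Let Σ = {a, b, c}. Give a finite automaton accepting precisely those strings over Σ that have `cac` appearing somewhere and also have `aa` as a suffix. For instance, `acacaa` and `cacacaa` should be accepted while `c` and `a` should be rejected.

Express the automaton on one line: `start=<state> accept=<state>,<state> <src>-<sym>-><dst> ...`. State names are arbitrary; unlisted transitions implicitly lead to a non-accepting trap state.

start=q0 accept=q5 q0-a->q0 q0-b->q0 q0-c->q1 q1-a->q2 q1-b->q0 q1-c->q1 q2-a->q0 q2-b->q0 q2-c->q3 q3-a->q4 q3-b->q3 q3-c->q3 q4-a->q5 q4-b->q3 q4-c->q3 q5-a->q5 q5-b->q3 q5-c->q3

Build one automaton per condition and run them in lockstep. The first has 4 states tracking whether and how much of `cac` has been seen; the second has 3 states tracking how much of the suffix `aa` has currently been matched. A product state is a pair (one from each), accepting exactly when both do. Minimizing collapses redundant product states.
A 6-state machine:
        a   b   c  
>  q0   q0  q0  q1 
   q1   q2  q0  q1 
   q2   q0  q0  q3 
   q3   q4  q3  q3 
   q4   q5  q3  q3 
 * q5   q5  q3  q3 
(> = start, * = accepting)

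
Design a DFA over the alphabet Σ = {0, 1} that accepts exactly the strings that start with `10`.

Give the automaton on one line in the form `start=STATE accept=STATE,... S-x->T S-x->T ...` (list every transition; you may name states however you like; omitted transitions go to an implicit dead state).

start=s0 accept=s2 s0-0->s3 s0-1->s1 s1-0->s2 s1-1->s3 s2-0->s2 s2-1->s2 s3-0->s3 s3-1->s3

Check the first 2 symbols one by one: s0 through s1 record how many have matched `10` so far; any wrong symbol goes to the dead state s3. After all 2 match we enter the accepting sink s2.
With 4 states:
        0   1  
>  s0   s3  s1 
   s1   s2  s3 
 * s2   s2  s2 
   s3   s3  s3 
(> = start, * = accepting)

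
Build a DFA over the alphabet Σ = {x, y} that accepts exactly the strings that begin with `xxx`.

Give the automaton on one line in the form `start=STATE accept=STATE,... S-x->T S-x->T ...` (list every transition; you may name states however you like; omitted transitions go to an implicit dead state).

start=A accept=D A-x->B A-y->E B-x->C B-y->E C-x->D C-y->E D-x->D D-y->D E-x->E E-y->E

Walk along `xxx` while the input agrees: from A take `x` to B, and so on. Any deviation drops to the rejecting sink E. Once D is reached the prefix is confirmed and every continuation is accepted.
With 5 states:
       x  y 
>  A   B  E 
   B   C  E 
   C   D  E 
 * D   D  D 
   E   E  E 
(> = start, * = accepting)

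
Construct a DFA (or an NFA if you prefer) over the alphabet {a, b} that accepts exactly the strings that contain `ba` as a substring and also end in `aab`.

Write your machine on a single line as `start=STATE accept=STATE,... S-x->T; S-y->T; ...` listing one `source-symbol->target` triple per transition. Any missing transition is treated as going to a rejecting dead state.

Run two small machines in parallel and take their product. One (3 states) tracks whether and how much of `ba` has been seen; the other (4 states) tracks how much of the suffix `aab` has currently been matched. Each combined state is a pair, one component from each; accept when both components accept. After merging equivalent states the machine shrinks.
With 5 states:
        a   b  
>  s0   s0  s1 
   s1   s2  s1 
   s2   s3  s1 
   s3   s3  s4 
 * s4   s2  s1 
(> = start, * = accepting)

start=s0; accept=s4; s0-a->s0; s0-b->s1; s1-a->s2; s1-b->s1; s2-a->s3; s2-b->s1; s3-a->s3; s3-b->s4; s4-a->s2; s4-b->s1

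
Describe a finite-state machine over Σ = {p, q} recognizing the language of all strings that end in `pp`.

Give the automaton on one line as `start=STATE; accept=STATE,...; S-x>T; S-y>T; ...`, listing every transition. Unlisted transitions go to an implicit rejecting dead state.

start=A; accept=C; A-p>B; A-q>A; B-p>C; B-q>A; C-p>C; C-q>A

Let each state record the length of the longest suffix of the input read so far that is also a prefix of `pp`. B means the last symbol is `p`; C means the last 2 symbols are `pp`. Accept only at C, where the string currently ends in `pp`.
A 3-state machine:
       p  q 
>  A   B  A 
   B   C  A 
 * C   C  A 
(> = start, * = accepting)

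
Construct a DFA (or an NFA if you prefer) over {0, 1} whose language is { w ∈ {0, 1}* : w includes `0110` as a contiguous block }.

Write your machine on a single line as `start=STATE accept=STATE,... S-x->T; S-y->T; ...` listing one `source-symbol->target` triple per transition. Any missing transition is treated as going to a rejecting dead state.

Track how much of `0110` has been matched so far: state S0 is no progress, S4 is the absorbing accept state reached once `0110` has occurred. Intermediate states record partial matches; on a mismatch, fall back to the longest reusable overlap.
A 5-state machine:
        0   1  
>  S0   S1  S0 
   S1   S1  S2 
   S2   S1  S3 
   S3   S4  S0 
 * S4   S4  S4 
(> = start, * = accepting)

start=S0; accept=S4; S0-0->S1; S0-1->S0; S1-0->S1; S1-1->S2; S2-0->S1; S2-1->S3; S3-0->S4; S3-1->S0; S4-0->S4; S4-1->S4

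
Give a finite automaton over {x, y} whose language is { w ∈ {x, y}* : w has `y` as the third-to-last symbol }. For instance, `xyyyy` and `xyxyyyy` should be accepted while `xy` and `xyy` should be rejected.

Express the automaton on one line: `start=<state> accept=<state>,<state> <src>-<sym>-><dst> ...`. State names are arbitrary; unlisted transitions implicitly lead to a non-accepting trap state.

start=S0 accept=S11,S12,S13,S14 S0-x->S1 S0-y->S2 S1-x->S3 S1-y->S4 S2-x->S5 S2-y->S6 S3-x->S7 S3-y->S8 S4-x->S9 S4-y->S10 S5-x->S11 S5-y->S12 S6-x->S13 S6-y->S14 S7-x->S7 S7-y->S8 S8-x->S9 S8-y->S10 S9-x->S11 S9-y->S12 S10-x->S13 S10-y->S14 S11-x->S7 S11-y->S8 S12-x->S9 S12-y->S10 S13-x->S11 S13-y->S12 S14-x->S13 S14-y->S14

Because acceptance depends on a position counted from the end, the machine has to buffer the most recent 3 symbols. Make each state the string of the last up-to-3 symbols read; on input `x` shift the window left and append `x`. Accept when the buffered window has length 3 and begins with `y`.
With 15 states:
          x    y  
>  S0     S1   S2 
   S1     S3   S4 
   S2     S5   S6 
   S3     S7   S8 
   S4     S9  S10 
   S5    S11  S12 
   S6    S13  S14 
   S7     S7   S8 
   S8     S9  S10 
   S9    S11  S12 
   S10   S13  S14 
 * S11    S7   S8 
 * S12    S9  S10 
 * S13   S11  S12 
 * S14   S13  S14 
(> = start, * = accepting)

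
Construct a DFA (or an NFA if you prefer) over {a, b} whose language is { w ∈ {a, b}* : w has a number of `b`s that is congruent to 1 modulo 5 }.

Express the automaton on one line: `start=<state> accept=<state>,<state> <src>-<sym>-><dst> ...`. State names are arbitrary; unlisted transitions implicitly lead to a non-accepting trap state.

start=q0 accept=q1 q0-a->q0 q0-b->q1 q1-a->q1 q1-b->q2 q2-a->q2 q2-b->q3 q3-a->q3 q3-b->q4 q4-a->q4 q4-b->q0

The only thing that matters is how many `b`s have appeared, reduced mod 5. Use one state per residue: q0 for 0, …, q4 for 4. Reading `b` moves to the next residue; anything else stays put. q1 is accepting.
        a   b  
>  q0   q0  q1 
 * q1   q1  q2 
   q2   q2  q3 
   q3   q3  q4 
   q4   q4  q0 
(> = start, * = accepting)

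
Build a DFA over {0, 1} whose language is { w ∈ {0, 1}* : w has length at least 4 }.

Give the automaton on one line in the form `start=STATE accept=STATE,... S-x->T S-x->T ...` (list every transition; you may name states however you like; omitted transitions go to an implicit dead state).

start=q0 accept=q4,q5 q0-0->q1 q0-1->q1 q1-0->q2 q1-1->q2 q2-0->q3 q2-1->q3 q3-0->q4 q3-1->q4 q4-0->q5 q4-1->q5 q5-0->q5 q5-1->q5

Count input length up to 5: every symbol moves from q0 toward q5, which means 'more than 4' and absorbs. Accept from {q4, q5}.
With 6 states:
        0   1  
>  q0   q1  q1 
   q1   q2  q2 
   q2   q3  q3 
   q3   q4  q4 
 * q4   q5  q5 
 * q5   q5  q5 
(> = start, * = accepting)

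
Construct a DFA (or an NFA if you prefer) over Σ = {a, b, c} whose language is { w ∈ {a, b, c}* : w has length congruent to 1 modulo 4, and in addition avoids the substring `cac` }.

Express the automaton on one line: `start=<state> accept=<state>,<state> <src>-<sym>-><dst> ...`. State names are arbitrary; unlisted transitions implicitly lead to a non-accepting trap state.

start=S0 accept=S1,S2,S12 S0-a->S1 S0-b->S1 S0-c->S2 S1-a->S3 S1-b->S3 S1-c->S4 S2-a->S5 S2-b->S3 S2-c->S4 S3-a->S6 S3-b->S6 S3-c->S7 S4-a->S8 S4-b->S6 S4-c->S7 S5-a->S6 S5-b->S6 S5-c->S9 S6-a->S0 S6-b->S0 S6-c->S10 S7-a->S11 S7-b->S0 S7-c->S10 S8-a->S0 S8-b->S0 S8-c->S9 S9-a->S9 S9-b->S9 S9-c->S9 S10-a->S12 S10-b->S1 S10-c->S2 S11-a->S1 S11-b->S1 S11-c->S9 S12-a->S3 S12-b->S3 S12-c->S9

Handle the two conditions separately and then intersect. One (4 states) tracks the input length modulo 4; the other (4 states) tracks partial matches of the forbidden pattern `cac`. Each combined state is a pair, one component from each; accept when both components accept. Equivalent product states are then merged.
13 states suffice.
          a    b    c  
>  S0     S1   S1   S2 
 * S1     S3   S3   S4 
 * S2     S5   S3   S4 
   S3     S6   S6   S7 
   S4     S8   S6   S7 
   S5     S6   S6   S9 
   S6     S0   S0  S10 
   S7    S11   S0  S10 
   S8     S0   S0   S9 
   S9     S9   S9   S9 
   S10   S12   S1   S2 
   S11    S1   S1   S9 
 * S12    S3   S3   S9 
(> = start, * = accepting)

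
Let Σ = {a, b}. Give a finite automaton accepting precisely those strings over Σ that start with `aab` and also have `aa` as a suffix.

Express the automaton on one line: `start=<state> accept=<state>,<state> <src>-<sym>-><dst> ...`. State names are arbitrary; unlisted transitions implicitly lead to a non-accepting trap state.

start=S0 accept=S8 S0-a->S1 S0-b->S2 S1-a->S3 S1-b->S2 S2-a->S4 S2-b->S2 S3-a->S5 S3-b->S6 S4-a->S5 S4-b->S2 S5-a->S5 S5-b->S2 S6-a->S7 S6-b->S6 S7-a->S8 S7-b->S6 S8-a->S8 S8-b->S6

Handle the two conditions separately and then intersect. One (5 states) tracks whether the input so far still matches the prefix `aab`; the other (3 states) tracks how much of the suffix `aa` has currently been matched. Each combined state is a pair, one component from each; accept when both components accept.
        a   b  
>  S0   S1  S2 
   S1   S3  S2 
   S2   S4  S2 
   S3   S5  S6 
   S4   S5  S2 
   S5   S5  S2 
   S6   S7  S6 
   S7   S8  S6 
 * S8   S8  S6 
(> = start, * = accepting)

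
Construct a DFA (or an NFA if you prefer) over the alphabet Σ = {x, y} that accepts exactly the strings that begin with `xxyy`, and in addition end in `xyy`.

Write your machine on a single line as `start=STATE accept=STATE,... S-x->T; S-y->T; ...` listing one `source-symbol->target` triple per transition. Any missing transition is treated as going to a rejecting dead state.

Run two small machines in parallel and take their product. One (6 states) tracks whether the input so far still matches the prefix `xxyy`; the other (4 states) tracks how much of the suffix `xyy` has currently been matched. Each combined state is a pair, one component from each; accept when both components accept. Equivalent product states are then merged.
A 9-state machine:
        x   y  
>  q0   q1  q2 
   q1   q3  q2 
   q2   q2  q2 
   q3   q2  q4 
   q4   q2  q5 
 * q5   q6  q7 
   q6   q6  q8 
   q7   q6  q7 
   q8   q6  q5 
(> = start, * = accepting)

start=q0; accept=q5; q0-x->q1; q0-y->q2; q1-x->q3; q1-y->q2; q2-x->q2; q2-y->q2; q3-x->q2; q3-y->q4; q4-x->q2; q4-y->q5; q5-x->q6; q5-y->q7; q6-x->q6; q6-y->q8; q7-x->q6; q7-y->q7; q8-x->q6; q8-y->q5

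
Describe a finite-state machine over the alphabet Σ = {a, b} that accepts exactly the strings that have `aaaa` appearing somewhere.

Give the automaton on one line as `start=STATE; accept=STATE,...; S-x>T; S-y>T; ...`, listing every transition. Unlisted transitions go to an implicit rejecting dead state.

start=q0; accept=q4; q0-a>q1; q0-b>q0; q1-a>q2; q1-b>q0; q2-a>q3; q2-b>q0; q3-a>q4; q3-b>q0; q4-a>q4; q4-b>q4

Track how much of `aaaa` has been matched so far: state q0 is no progress, q4 is the absorbing accept state reached once `aaaa` has occurred. Intermediate states record partial matches; on a mismatch, fall back to the longest reusable overlap.
A 5-state machine:
        a   b  
>  q0   q1  q0 
   q1   q2  q0 
   q2   q3  q0 
   q3   q4  q0 
 * q4   q4  q4 
(> = start, * = accepting)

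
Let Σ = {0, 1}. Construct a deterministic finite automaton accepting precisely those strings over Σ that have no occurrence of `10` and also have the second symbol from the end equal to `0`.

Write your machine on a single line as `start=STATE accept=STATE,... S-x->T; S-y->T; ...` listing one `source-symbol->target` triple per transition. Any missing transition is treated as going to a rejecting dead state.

start=q0; accept=q3,q4; q0-0->q1; q0-1->q2; q1-0->q3; q1-1->q4; q2-0->q5; q2-1->q6; q3-0->q3; q3-1->q4; q4-0->q5; q4-1->q6; q5-0->q7; q5-1->q8; q6-0->q5; q6-1->q6; q7-0->q7; q7-1->q8; q8-0->q5; q8-1->q9; q9-0->q5; q9-1->q9

Build one automaton per condition and run them in lockstep. The first has 3 states tracking partial matches of the forbidden pattern `10`; the second has 7 states tracking the last 2 symbols read. A product state is a pair (one from each), accepting exactly when both do.
With 10 states:
        0   1  
>  q0   q1  q2 
   q1   q3  q4 
   q2   q5  q6 
 * q3   q3  q4 
 * q4   q5  q6 
   q5   q7  q8 
   q6   q5  q6 
   q7   q7  q8 
   q8   q5  q9 
   q9   q5  q9 
(> = start, * = accepting)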